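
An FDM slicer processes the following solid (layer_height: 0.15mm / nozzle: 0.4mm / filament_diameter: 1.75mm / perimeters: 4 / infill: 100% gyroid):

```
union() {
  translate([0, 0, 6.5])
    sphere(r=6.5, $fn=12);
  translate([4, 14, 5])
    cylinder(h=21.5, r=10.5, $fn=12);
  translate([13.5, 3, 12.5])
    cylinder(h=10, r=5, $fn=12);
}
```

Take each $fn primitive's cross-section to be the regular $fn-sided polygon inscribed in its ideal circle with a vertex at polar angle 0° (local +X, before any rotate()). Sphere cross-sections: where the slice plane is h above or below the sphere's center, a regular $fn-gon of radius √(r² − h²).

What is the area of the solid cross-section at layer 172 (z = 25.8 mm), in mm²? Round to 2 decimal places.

At z = 25.8 mm: the sphere does not reach this height (|z−center|=19.300 > r=6.5); the r=10.5 cylinder at (4, 14) gives a regular 12-gon of circumradius 10.5 (constant along its height) (area = (12/2)·10.500²·sin(360°/12) = 330.75 mm²); the cylinder at (13.5, 3) is absent (z outside [12.5, 22.5]); Taking the union: only the r=10.5 cylinder at (4, 14) is present, so the union is just that shape — area = 330.75 mm². Overall, the cross-section is a single solid region. Net area = 330.75 mm².

330.75 mm²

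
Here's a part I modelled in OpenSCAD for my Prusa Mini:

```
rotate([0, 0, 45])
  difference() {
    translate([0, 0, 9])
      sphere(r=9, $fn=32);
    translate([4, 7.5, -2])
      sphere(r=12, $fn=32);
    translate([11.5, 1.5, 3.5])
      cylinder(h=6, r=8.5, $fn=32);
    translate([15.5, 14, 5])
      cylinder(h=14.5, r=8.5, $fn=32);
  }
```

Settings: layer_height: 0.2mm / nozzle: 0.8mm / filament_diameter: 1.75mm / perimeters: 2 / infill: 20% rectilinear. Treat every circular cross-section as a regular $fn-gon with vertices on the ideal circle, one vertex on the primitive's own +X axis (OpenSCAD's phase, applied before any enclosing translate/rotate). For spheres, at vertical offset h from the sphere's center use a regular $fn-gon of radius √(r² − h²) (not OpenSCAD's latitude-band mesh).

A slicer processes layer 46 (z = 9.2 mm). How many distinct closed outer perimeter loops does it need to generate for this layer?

At z = 9.2 mm: the sphere: section is a regular 32-gon, circumradius = √(r²−h²) = √(9²−0.2²) = 8.998; the r=12 sphere at (4, 7.5) slices to a regular 32-gon of circumradius 4.308 (√(r²−h²) with h=11.2 from center); the r=8.5 cylinder at (11.5, 1.5) gives a regular 32-gon of circumradius 8.5 (constant along its height); the r=8.5 cylinder at (15.5, 14) gives a regular 32-gon of circumradius 8.5 (constant along its height); Taking the first minus the rest: starting from the r=9 sphere, the r=12 sphere at (4, 7.5) partially overlaps it — only the 29.96 mm² overlap (of its 57.93 mm²) is removed, clipping the outline; the r=8.5 cylinder at (11.5, 1.5) partially overlaps it — only the 42.77 mm² overlap (of its 225.52 mm²) is removed, clipping the outline; the r=8.5 cylinder at (15.5, 14) misses the remaining region (no effect) — 1 connected region; (whole slice rotated 45° about Z — lengths, areas and connectivity unchanged). The result has 1 disconnected region.

1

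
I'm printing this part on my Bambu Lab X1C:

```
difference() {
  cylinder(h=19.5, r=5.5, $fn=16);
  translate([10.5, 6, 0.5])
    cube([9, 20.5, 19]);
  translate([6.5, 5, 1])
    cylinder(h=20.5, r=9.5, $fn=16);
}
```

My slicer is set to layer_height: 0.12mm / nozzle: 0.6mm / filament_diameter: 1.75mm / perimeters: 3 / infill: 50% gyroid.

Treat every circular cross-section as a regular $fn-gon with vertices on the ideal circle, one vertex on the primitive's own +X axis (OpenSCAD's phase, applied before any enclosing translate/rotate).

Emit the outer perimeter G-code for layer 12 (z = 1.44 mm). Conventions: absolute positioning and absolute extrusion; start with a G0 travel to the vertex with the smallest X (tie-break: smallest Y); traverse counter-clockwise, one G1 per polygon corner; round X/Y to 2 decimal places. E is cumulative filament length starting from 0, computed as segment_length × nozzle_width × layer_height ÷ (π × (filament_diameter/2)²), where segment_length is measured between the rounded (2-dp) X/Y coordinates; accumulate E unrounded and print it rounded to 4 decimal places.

G0 X-5.50 Y0.00 Z1.44
G1 X-5.08 Y-2.10 E0.0641
G1 X-3.89 Y-3.89 E0.1284
G1 X-2.10 Y-5.08 E0.1928
G1 X0.00 Y-5.50 E0.2569
G1 X2.10 Y-5.08 E0.3210
G1 X3.78 Y-3.96 E0.3814
G1 X2.86 Y-3.78 E0.4095
G1 X-0.22 Y-1.72 E0.5204
G1 X-2.28 Y1.36 E0.6313
G1 X-2.91 Y4.54 E0.7284
G1 X-3.89 Y3.89 E0.7636
G1 X-5.08 Y2.10 E0.8279
G1 X-5.50 Y0.00 E0.8920

At z = 1.44 mm: the cylinder: section is a regular 16-gon, circumradius r=5.5; the cube at (10.5, 6) is present — its section is the full 9×20.5 rectangle; the r=9.5 cylinder at (6.5, 5) contributes a regular 16-gon of circumradius 9.5; Subtracting the remaining from the first: starting from the r=5.5 cylinder, the 9×20.5 cube at (10.5, 6) misses the remaining region (no effect); the r=9.5 cylinder at (6.5, 5) partially overlaps it — only the 53.10 mm² overlap (of its 276.30 mm²) is removed, clipping the outline — 1 connected region. The outline is a single polygon with 13 vertices. Extrusion per mm of travel: 0.6 × 0.12 / (π × 0.875²) = 0.029934. Accumulating E over each segment gives final E = 0.8920.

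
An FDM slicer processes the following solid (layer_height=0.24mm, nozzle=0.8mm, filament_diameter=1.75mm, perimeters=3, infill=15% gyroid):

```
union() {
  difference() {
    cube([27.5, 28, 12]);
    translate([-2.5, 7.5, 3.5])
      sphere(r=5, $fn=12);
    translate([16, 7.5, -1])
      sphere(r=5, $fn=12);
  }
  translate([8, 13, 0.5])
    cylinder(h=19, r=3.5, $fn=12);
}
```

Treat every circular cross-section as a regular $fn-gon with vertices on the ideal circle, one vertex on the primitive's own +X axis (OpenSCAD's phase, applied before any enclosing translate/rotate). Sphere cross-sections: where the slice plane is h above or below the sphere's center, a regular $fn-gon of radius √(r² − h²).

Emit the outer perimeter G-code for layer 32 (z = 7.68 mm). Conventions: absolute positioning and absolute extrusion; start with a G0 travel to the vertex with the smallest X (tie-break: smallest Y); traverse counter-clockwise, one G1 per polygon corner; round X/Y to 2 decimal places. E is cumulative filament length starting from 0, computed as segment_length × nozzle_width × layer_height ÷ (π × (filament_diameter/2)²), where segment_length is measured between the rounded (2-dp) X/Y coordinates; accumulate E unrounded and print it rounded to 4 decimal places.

At z = 7.68 mm: the cube is present — its section is the full 27.5×28 rectangle; the r=5 sphere at (-2.5, 7.5) slices to a regular 12-gon of circumradius 2.744 (√(r²−h²) with h=4.18 from center); the sphere at (16, 7.5) is absent (|z−center|=8.680 > r=5); Taking the first minus the rest: starting from the 27.5×28 cube, the r=5 sphere at (-2.5, 7.5) partially overlaps it — only the 0.22 mm² overlap (of its 22.58 mm²) is removed, clipping the outline — 1 connected region; the cylinder at (8, 13): section is a regular 12-gon, circumradius r=3.5; Combining (union): the r=3.5 cylinder at (8, 13) lies entirely inside the result so far, so the union is just the result so far — 1 connected region. The outline is a single polygon with 7 vertices. Extrusion per mm of travel: 0.8 × 0.24 / (π × 0.875²) = 0.079824. Accumulating E over each segment gives final E = 8.8655.

G0 X0.00 Y0.00 Z7.68
G1 X27.50 Y0.00 E2.1952
G1 X27.50 Y28.00 E4.4302
G1 X0.00 Y28.00 E6.6254
G1 X0.00 Y8.41 E8.1892
G1 X0.24 Y7.50 E8.2643
G1 X0.00 Y6.59 E8.3394
G1 X0.00 Y0.00 E8.8655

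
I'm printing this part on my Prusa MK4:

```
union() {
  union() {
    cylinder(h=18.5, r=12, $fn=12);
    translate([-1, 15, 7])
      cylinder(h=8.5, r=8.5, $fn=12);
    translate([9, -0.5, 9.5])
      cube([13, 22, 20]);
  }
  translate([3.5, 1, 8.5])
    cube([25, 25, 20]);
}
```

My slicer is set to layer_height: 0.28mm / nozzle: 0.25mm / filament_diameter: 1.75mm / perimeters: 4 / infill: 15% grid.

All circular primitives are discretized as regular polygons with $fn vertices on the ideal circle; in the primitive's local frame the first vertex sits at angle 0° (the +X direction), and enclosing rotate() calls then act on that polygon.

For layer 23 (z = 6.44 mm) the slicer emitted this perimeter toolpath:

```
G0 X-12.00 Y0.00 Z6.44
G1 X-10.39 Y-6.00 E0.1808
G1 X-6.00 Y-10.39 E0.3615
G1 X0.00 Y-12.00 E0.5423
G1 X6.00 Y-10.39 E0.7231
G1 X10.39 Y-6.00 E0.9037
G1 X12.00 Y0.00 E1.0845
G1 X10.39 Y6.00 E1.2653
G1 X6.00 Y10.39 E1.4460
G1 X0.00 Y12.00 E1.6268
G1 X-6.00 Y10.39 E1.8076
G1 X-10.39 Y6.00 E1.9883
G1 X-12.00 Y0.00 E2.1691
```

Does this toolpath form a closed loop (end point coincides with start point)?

yes

Start point (G0): (-12.00, 0.00). End point (last G1): the path returns to the start — closed.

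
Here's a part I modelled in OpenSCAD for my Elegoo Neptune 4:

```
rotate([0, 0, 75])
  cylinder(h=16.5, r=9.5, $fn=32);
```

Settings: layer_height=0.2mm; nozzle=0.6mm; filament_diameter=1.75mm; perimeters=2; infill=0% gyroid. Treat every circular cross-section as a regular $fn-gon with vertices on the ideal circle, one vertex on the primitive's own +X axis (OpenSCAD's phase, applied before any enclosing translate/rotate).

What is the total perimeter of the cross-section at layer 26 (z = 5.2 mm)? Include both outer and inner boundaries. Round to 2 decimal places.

59.59 mm

At z = 5.2 mm: the cylinder: section is a regular 32-gon, circumradius r=9.5 (perimeter = 2·32·9.500·sin(180°/32) = 59.59 mm); (whole slice rotated 75° about Z — lengths, areas and connectivity unchanged). Overall, the cross-section is a single solid region. Total boundary length (outer) = 59.59 mm.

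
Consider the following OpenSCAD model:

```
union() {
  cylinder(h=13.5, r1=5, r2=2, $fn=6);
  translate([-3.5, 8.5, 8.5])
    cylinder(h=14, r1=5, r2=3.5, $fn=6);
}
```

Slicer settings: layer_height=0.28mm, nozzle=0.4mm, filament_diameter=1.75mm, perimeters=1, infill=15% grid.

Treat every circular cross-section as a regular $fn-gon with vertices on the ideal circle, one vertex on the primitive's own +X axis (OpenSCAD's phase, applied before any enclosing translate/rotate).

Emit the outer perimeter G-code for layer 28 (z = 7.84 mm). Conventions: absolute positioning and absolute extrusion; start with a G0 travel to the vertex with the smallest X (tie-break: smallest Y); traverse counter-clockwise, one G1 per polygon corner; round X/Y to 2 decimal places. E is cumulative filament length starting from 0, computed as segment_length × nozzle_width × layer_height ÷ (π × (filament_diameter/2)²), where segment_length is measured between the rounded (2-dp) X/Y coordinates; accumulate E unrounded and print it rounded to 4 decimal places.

At z = 7.84 mm: the cone (r1=5→r2=2) has section circumradius 3.258 here — a regular 6-gon; the cone at (-3.5, 8.5) is not intersected at this z (z outside [8.5, 22.5]); Merging all regions: only the cone is present, so the union is just that shape — 1 connected region. The outline is a single polygon with 6 vertices. Extrusion per mm of travel: 0.4 × 0.28 / (π × 0.875²) = 0.046564. Accumulating E over each segment gives final E = 0.9103.

G0 X-3.26 Y0.00 Z7.84
G1 X-1.63 Y-2.82 E0.1517
G1 X1.63 Y-2.82 E0.3035
G1 X3.26 Y0.00 E0.4551
G1 X1.63 Y2.82 E0.6068
G1 X-1.63 Y2.82 E0.7586
G1 X-3.26 Y0.00 E0.9103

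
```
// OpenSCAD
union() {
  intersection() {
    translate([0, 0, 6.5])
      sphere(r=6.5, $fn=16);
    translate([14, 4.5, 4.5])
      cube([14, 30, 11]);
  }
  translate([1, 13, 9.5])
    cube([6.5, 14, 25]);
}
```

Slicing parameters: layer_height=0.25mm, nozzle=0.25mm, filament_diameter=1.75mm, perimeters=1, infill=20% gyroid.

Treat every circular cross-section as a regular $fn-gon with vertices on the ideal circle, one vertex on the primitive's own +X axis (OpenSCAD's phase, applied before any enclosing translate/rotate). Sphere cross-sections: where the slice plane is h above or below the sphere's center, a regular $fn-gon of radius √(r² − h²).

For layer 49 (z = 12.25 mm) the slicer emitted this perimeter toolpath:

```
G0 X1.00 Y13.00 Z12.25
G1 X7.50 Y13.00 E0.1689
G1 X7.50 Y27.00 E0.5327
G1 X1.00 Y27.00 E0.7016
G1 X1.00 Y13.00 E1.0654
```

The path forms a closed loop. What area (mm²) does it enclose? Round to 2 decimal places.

91.00 mm²

Apply the shoelace formula to the sequence of (X, Y) vertices; enclosed area = 91.00 mm².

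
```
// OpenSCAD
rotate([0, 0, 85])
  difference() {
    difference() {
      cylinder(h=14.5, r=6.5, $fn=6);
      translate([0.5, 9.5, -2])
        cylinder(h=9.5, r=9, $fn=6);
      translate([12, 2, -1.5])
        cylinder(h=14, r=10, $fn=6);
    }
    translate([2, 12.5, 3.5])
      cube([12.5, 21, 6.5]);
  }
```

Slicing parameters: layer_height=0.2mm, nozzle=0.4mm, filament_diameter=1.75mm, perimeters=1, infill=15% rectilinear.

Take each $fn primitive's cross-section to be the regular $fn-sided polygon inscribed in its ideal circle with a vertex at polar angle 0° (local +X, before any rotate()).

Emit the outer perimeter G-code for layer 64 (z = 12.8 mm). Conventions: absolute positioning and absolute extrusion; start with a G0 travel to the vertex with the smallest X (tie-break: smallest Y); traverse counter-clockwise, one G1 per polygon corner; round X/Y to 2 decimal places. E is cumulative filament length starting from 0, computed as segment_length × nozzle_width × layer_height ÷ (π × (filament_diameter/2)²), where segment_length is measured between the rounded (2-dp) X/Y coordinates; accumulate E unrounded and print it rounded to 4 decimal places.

G0 X-5.89 Y-2.75 Z12.80
G1 X-0.57 Y-6.48 E0.2161
G1 X5.32 Y-3.73 E0.4323
G1 X5.89 Y2.75 E0.6487
G1 X0.57 Y6.48 E0.8648
G1 X-5.32 Y3.73 E1.0810
G1 X-5.89 Y-2.75 E1.2973

At z = 12.8 mm: the r=6.5 cylinder gives a regular 6-gon of circumradius 6.5 (constant along its height); the cylinder at (0.5, 9.5) does not reach this height (z outside [-2, 7.5]); the cylinder at (12, 2) is not intersected at this z (z outside [-1.5, 12.5]); After the difference (first − rest): none of the subtracted shapes is present at this height, so the r=6.5 cylinder is unchanged — 1 connected region; the cube at (2, 12.5) is absent (z outside [3.5, 10]); Taking the first minus the rest: none of the subtracted shapes is present at this height, so the result so far is unchanged — 1 connected region; (whole slice rotated 85° about Z — lengths, areas and connectivity unchanged). The outline is a single polygon with 6 vertices. Extrusion per mm of travel: 0.4 × 0.2 / (π × 0.875²) = 0.033260. Accumulating E over each segment gives final E = 1.2973.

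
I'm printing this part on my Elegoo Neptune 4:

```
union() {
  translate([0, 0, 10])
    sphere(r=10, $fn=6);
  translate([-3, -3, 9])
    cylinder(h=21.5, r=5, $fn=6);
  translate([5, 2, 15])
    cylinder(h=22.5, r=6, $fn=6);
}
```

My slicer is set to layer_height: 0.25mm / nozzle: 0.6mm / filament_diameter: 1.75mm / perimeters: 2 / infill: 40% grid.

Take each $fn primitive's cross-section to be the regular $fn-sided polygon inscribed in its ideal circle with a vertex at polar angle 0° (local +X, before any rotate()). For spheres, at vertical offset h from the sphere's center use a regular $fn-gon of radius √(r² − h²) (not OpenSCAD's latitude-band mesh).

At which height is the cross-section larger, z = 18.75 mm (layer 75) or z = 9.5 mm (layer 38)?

layer 38 (z = 9.5 mm)

Layer 75 (z = 18.75): the sphere: section is a regular 6-gon, circumradius = √(r²−h²) = √(10²−8.75²) = 4.841 (area = (6/2)·4.841²·sin(360°/6) = 60.89 mm²); the cylinder at (-3, -3): section is a regular 6-gon, circumradius r=5 (area = (6/2)·5.000²·sin(360°/6) = 64.95 mm²); the r=6 cylinder at (5, 2) gives a regular 6-gon of circumradius 6 (constant along its height) (area = (6/2)·6.000²·sin(360°/6) = 93.53 mm²); Taking the union: the regions partially overlap — summed areas 219.38 mm² minus the doubly-counted overlap 52.33 mm² gives 167.05 mm² — area = 167.05 mm². So its area = 167.05 mm². Layer 38 (z = 9.5): the sphere: section is a regular 6-gon, circumradius = √(r²−h²) = √(10²−0.5²) = 9.987 (area = (6/2)·9.987²·sin(360°/6) = 259.16 mm²); the r=5 cylinder at (-3, -3) gives a regular 6-gon of circumradius 5 (constant along its height) (area = (6/2)·5.000²·sin(360°/6) = 64.95 mm²); the cylinder at (5, 2) does not reach this height (z outside [15, 37.5]); Combining (union): the r=5 cylinder at (-3, -3) lies entirely inside the r=10 sphere, so the union is just the r=10 sphere — area = 259.16 mm². So its area = 259.16 mm². Layer 38 is larger (259.16 vs 167.05 mm²).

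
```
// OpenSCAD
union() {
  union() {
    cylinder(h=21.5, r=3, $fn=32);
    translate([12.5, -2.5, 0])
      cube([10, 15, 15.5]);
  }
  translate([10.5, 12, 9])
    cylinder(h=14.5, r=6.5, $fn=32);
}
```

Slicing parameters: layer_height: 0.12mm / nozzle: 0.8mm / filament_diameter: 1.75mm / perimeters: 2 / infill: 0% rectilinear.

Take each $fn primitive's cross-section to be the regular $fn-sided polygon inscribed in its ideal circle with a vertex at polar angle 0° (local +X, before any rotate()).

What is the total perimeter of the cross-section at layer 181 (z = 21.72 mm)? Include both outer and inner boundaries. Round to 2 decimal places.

40.78 mm

At z = 21.72 mm: the cylinder is not intersected at this z (z outside [0, 21.5]); the cube at (12.5, -2.5) is not intersected at this z (z outside [0, 15.5]); Taking the union: nothing is present at this height; the cylinder at (10.5, 12): section is a regular 32-gon, circumradius r=6.5 (perimeter = 2·32·6.500·sin(180°/32) = 40.78 mm); Taking the union: only the r=6.5 cylinder at (10.5, 12) is present, so the union is just that shape — boundary = 40.78 mm. Overall, the cross-section is a single solid region. Total boundary length (outer) = 40.78 mm.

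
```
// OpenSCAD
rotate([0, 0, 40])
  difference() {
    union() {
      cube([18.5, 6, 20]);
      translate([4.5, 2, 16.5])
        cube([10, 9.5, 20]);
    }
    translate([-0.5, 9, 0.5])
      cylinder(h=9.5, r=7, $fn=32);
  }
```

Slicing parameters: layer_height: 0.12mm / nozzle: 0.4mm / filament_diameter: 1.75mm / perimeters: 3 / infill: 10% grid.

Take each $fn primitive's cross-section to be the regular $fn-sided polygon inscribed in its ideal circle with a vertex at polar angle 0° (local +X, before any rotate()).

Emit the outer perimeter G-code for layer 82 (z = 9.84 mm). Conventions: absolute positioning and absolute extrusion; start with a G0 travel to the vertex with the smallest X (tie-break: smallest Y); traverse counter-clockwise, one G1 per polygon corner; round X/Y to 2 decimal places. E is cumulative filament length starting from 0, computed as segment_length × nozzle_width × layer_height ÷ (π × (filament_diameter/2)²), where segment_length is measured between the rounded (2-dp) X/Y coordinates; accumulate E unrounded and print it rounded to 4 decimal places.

At z = 9.84 mm: the cube is present — its section is the full 18.5×6 rectangle; the cube at (4.5, 2) is absent (z outside [16.5, 36.5]); Merging all regions: only the 18.5×6 cube is present, so the union is just that shape — 1 connected region; the cylinder at (-0.5, 9): section is a regular 32-gon, circumradius r=7; Subtracting the remaining from the first: starting from that combined region, the r=7 cylinder at (-0.5, 9) partially overlaps it — only the 15.98 mm² overlap (of its 152.95 mm²) is removed, clipping the outline — 1 connected region; (whole slice rotated 40° about Z — lengths, areas and connectivity unchanged). The outline is a single polygon with 10 vertices. Extrusion per mm of travel: 0.4 × 0.12 / (π × 0.875²) = 0.019956. Accumulating E over each segment gives final E = 0.9305.

G0 X-1.32 Y1.57 Z9.84
G1 X0.00 Y0.00 E0.0409
G1 X14.17 Y11.89 E0.4101
G1 X10.32 Y16.49 E0.5298
G1 X0.58 Y8.32 E0.7835
G1 X0.79 Y7.34 E0.8035
G1 X0.81 Y5.96 E0.8310
G1 X0.55 Y4.61 E0.8585
G1 X0.04 Y3.34 E0.8858
G1 X-0.71 Y2.19 E0.9132
G1 X-1.32 Y1.57 E0.9305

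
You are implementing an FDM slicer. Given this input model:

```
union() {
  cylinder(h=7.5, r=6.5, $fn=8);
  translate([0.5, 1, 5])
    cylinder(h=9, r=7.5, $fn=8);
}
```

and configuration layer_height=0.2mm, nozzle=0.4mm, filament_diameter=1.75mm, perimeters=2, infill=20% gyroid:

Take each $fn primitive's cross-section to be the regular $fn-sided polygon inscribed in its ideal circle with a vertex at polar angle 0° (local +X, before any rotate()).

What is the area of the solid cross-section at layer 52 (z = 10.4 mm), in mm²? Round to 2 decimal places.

At z = 10.4 mm: the cylinder is absent (z outside [0, 7.5]); the r=7.5 cylinder at (0.5, 1) gives a regular 8-gon of circumradius 7.5 (constant along its height) (area = (8/2)·7.500²·sin(360°/8) = 159.10 mm²); Combining (union): only the r=7.5 cylinder at (0.5, 1) is present, so the union is just that shape — area = 159.10 mm². Overall, the cross-section is a single solid region. Net area = 159.10 mm².

159.10 mm²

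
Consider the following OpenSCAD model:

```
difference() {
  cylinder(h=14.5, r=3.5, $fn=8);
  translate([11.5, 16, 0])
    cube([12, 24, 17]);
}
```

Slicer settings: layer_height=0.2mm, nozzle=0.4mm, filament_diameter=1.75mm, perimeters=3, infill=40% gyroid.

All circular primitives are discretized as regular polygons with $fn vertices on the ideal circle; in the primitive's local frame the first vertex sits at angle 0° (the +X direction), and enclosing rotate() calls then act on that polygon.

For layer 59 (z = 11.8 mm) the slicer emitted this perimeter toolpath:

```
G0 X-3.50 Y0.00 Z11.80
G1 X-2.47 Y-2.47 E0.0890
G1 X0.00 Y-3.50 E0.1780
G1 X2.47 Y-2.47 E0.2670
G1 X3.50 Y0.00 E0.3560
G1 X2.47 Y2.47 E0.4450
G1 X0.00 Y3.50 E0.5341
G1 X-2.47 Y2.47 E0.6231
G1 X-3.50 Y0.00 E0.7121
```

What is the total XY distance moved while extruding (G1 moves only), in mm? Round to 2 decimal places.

21.41 mm

Sum the Euclidean lengths of each G1 segment: total = 21.41 mm.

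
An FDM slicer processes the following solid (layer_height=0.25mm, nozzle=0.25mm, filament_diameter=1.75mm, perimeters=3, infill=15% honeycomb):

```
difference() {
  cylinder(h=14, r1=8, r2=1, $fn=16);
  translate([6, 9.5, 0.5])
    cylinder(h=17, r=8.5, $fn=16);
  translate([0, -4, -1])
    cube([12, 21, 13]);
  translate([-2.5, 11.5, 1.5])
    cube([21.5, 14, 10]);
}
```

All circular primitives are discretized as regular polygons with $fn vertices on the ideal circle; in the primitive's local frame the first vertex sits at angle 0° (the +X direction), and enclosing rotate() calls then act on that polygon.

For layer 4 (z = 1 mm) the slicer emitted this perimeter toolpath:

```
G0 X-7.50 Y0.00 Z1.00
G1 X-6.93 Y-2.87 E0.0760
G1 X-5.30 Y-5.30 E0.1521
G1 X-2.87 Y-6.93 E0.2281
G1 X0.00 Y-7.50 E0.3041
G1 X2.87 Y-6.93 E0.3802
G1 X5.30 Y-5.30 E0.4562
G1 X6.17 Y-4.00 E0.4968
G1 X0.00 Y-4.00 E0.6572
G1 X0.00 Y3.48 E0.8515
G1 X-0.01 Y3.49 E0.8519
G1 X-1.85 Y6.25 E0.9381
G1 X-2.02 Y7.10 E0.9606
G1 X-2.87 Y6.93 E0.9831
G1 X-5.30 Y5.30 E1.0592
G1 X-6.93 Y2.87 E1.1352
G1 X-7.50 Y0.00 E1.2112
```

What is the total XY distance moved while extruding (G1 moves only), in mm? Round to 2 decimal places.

46.61 mm

Sum the Euclidean lengths of each G1 segment: total = 46.61 mm.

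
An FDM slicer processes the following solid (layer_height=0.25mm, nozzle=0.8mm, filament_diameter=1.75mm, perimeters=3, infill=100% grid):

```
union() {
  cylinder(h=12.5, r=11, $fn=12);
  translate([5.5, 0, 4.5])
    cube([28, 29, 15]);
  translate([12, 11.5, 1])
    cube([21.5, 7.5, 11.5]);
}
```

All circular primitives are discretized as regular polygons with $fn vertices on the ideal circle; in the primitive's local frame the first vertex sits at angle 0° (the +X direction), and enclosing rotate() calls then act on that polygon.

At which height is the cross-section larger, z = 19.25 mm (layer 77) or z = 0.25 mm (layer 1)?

Layer 77 (z = 19.25): the cylinder is absent (z outside [0, 12.5]); the 28×29 cube at (5.5, 0) contributes its full rectangle (area 812.00 mm²); the cube at (12, 11.5) is not intersected at this z (z outside [1, 12.5]); Merging all regions: only the 28×29 cube at (5.5, 0) is present, so the union is just that shape — area = 812.00 mm². So its area = 812.00 mm². Layer 1 (z = 0.25): the r=11 cylinder gives a regular 12-gon of circumradius 11 (constant along its height) (area = (12/2)·11.000²·sin(360°/12) = 363.00 mm²); the cube at (5.5, 0) is not intersected at this z (z outside [4.5, 19.5]); the cube at (12, 11.5) is not intersected at this z (z outside [1, 12.5]); Taking the union: only the r=11 cylinder is present, so the union is just that shape — area = 363.00 mm². So its area = 363.00 mm². Layer 77 is larger (812.00 vs 363.00 mm²).

layer 77 (z = 19.25 mm)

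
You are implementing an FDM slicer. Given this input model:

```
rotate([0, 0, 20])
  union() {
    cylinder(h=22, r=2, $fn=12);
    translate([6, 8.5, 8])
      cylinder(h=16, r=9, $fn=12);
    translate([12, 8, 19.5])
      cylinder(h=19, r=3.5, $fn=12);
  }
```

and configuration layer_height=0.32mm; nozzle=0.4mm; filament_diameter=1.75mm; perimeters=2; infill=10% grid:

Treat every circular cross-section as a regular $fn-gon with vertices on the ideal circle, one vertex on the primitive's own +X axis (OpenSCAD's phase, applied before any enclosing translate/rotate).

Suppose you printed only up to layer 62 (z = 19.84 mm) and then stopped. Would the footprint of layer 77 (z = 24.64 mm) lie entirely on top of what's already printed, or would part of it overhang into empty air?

entirely on top

Compare the two slices. At z = 19.84: the r=2 cylinder contributes a regular 12-gon of circumradius 2 (area = (12/2)·2.000²·sin(360°/12) = 12.00 mm²); the r=9 cylinder at (6, 8.5) contributes a regular 12-gon of circumradius 9 (area = (12/2)·9.000²·sin(360°/12) = 243.00 mm²); the r=3.5 cylinder at (12, 8) contributes a regular 12-gon of circumradius 3.5 (area = (12/2)·3.500²·sin(360°/12) = 36.75 mm²); Combining (union): the regions partially overlap — summed areas 291.75 mm² minus the doubly-counted overlap 35.14 mm² gives 256.61 mm² — area = 256.61 mm²; (rotated 20° about Z; rotation is an isometry so areas/perimeters/island counts are preserved). At z = 24.64: the cylinder does not reach this height (z outside [0, 22]); the cylinder at (6, 8.5) is not intersected at this z (z outside [8, 24]); the r=3.5 cylinder at (12, 8) contributes a regular 12-gon of circumradius 3.5 (area = (12/2)·3.500²·sin(360°/12) = 36.75 mm²); Combining (union): only the r=3.5 cylinder at (12, 8) is present, so the union is just that shape — area = 36.75 mm²; (rotated 20° about Z; rotation is an isometry so areas/perimeters/island counts are preserved). Checking containment: the cross-section at z = 24.64 is a subset of the cross-section at z = 19.84.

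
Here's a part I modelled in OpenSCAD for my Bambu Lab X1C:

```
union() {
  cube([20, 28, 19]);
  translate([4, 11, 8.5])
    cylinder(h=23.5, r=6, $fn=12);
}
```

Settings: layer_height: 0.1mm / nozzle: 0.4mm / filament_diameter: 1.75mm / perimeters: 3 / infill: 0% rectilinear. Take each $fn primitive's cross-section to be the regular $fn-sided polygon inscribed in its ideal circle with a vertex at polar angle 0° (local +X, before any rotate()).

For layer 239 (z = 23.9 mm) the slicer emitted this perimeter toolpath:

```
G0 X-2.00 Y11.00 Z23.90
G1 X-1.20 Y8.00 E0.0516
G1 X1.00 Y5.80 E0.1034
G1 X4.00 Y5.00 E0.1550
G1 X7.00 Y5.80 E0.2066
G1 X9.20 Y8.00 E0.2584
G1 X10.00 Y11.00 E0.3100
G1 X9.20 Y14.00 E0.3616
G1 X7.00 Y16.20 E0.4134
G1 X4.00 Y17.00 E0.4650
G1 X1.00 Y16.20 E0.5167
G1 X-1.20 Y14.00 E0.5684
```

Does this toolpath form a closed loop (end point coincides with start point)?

Start point (G0): (-2.00, 11.00). End point (last G1): the path does not return to the start — open.

no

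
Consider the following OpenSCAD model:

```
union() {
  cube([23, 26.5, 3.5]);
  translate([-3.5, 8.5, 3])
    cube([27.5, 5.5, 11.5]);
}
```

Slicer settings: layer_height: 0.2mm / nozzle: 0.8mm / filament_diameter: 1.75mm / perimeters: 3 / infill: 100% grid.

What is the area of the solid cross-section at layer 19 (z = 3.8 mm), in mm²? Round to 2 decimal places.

At z = 3.8 mm: the cube does not reach this height (z outside [0, 3.5]); the cube at (-3.5, 8.5) is present — its section is the full 27.5×5.5 rectangle (area 151.25 mm²); Combining (union): only the 27.5×5.5 cube at (-3.5, 8.5) is present, so the union is just that shape — area = 151.25 mm². Overall, the cross-section is a single solid region. Net area = 151.25 mm².

151.25 mm²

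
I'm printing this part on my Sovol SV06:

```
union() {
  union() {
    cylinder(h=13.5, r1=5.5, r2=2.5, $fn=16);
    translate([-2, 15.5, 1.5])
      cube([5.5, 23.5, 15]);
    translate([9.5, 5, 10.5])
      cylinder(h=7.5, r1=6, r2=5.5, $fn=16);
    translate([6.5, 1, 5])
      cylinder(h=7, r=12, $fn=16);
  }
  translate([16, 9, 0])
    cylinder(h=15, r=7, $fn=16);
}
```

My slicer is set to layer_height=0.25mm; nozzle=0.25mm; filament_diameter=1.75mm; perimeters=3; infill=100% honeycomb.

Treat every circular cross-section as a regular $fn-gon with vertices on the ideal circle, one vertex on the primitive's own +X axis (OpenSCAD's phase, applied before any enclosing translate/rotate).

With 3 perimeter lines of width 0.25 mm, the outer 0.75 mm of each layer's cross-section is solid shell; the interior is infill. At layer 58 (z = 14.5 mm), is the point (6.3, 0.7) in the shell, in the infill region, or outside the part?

At z = 14.5 mm: the cone is not intersected at this z (z outside [0, 13.5]); the cube at (-2, 15.5) (footprint 5.5×23.5) is included at this height; the cone at (9.5, 5) (r1=6→r2=5.5) has section circumradius 5.733 here — a regular 16-gon; the cylinder at (6.5, 1) is not intersected at this z (z outside [5, 12]); Taking the union: the 2 present regions are separate (no shared area or edge), so areas and boundary lengths simply add and each stays a separate island — 2 connected regions; the r=7 cylinder at (16, 9) contributes a regular 16-gon of circumradius 7; Taking the union: the regions partially overlap (shared area 34.15 mm²), so overlapping operands fuse into one piece — 2 connected regions. Overall, the cross-section has 2 separate islands. The nearest boundary edge runs (7.31, -0.30)→(5.45, 0.95); distance from the point to it = 0.27 mm. (Shell/infill is judged within the island containing the point — the largest one.) The point is inside the cross-section, 0.27 mm from the nearest boundary — within the 0.75 mm shell band (3 × 0.25).

shell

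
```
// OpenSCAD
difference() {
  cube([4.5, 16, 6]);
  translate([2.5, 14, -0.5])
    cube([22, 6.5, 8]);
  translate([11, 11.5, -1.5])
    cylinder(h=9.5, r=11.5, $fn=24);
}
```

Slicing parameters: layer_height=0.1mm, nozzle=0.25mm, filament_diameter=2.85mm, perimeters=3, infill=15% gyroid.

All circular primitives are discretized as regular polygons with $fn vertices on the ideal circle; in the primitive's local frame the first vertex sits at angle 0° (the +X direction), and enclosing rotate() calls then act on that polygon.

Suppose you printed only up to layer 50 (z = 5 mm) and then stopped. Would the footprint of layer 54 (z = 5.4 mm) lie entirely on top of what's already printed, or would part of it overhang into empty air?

Compare the two slices. At z = 5: the cube is present — its section is the full 4.5×16 rectangle (area 72.00 mm²); the cube at (2.5, 14) is present — its section is the full 22×6.5 rectangle (area 143.00 mm²); the cylinder at (11, 11.5): section is a regular 24-gon, circumradius r=11.5 (area = (24/2)·11.500²·sin(360°/24) = 410.75 mm²); Subtracting the remaining from the first: starting from the 4.5×16 cube (72.00 mm²), the 22×6.5 cube at (2.5, 14) partially overlaps it — only the 4.00 mm² overlap (of its 143.00 mm²) is removed, clipping the outline; the r=11.5 cylinder at (11, 11.5) partially overlaps it — only the 47.57 mm² overlap (of its 410.75 mm²) is removed, clipping the outline — area = 20.43 mm². At z = 5.4: the cube is present — its section is the full 4.5×16 rectangle (area 72.00 mm²); the 22×6.5 cube at (2.5, 14) contributes its full rectangle (area 143.00 mm²); the r=11.5 cylinder at (11, 11.5) gives a regular 24-gon of circumradius 11.5 (constant along its height) (area = (24/2)·11.500²·sin(360°/24) = 410.75 mm²); Taking the first minus the rest: starting from the 4.5×16 cube (72.00 mm²), the 22×6.5 cube at (2.5, 14) partially overlaps it — only the 4.00 mm² overlap (of its 143.00 mm²) is removed, clipping the outline; the r=11.5 cylinder at (11, 11.5) partially overlaps it — only the 47.57 mm² overlap (of its 410.75 mm²) is removed, clipping the outline — area = 20.43 mm². Checking containment: the cross-section at z = 5.4 is a subset of the cross-section at z = 5.

entirely on top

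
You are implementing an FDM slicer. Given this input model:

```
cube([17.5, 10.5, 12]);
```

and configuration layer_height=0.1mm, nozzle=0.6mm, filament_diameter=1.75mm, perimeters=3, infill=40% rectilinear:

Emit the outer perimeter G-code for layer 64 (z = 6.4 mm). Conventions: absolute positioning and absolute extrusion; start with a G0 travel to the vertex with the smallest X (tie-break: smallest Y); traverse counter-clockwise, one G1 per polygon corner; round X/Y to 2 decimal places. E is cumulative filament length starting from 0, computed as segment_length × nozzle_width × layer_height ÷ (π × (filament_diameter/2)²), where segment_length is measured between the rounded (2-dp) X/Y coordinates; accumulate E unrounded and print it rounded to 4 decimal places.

G0 X0.00 Y0.00 Z6.40
G1 X17.50 Y0.00 E0.4365
G1 X17.50 Y10.50 E0.6985
G1 X0.00 Y10.50 E1.1350
G1 X0.00 Y0.00 E1.3969

At z = 6.4 mm: the 17.5×10.5 cube contributes its full rectangle. The outline is a single polygon with 4 vertices. Extrusion per mm of travel: 0.6 × 0.1 / (π × 0.875²) = 0.024945. Accumulating E over each segment gives final E = 1.3969.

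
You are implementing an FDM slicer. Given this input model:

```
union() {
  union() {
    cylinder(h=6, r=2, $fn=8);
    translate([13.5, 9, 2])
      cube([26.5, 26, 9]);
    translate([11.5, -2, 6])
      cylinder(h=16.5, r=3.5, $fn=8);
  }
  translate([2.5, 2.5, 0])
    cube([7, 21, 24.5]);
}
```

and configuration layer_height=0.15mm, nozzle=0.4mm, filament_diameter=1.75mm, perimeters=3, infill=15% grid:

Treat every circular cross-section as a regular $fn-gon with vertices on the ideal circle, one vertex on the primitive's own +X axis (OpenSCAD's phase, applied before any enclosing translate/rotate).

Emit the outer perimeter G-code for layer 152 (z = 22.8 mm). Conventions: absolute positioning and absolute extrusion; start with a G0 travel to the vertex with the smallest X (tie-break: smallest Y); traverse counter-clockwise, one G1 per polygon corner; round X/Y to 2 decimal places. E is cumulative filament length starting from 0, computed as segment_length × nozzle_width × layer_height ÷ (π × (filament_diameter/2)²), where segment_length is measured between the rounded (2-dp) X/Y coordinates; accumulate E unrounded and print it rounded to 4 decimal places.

At z = 22.8 mm: the cylinder is absent (z outside [0, 6]); the cube at (13.5, 9) is absent (z outside [2, 11]); the cylinder at (11.5, -2) is not intersected at this z (z outside [6, 22.5]); Merging all regions: nothing is present at this height; the cube at (2.5, 2.5) (footprint 7×21) is included at this height; Combining (union): only the 7×21 cube at (2.5, 2.5) is present, so the union is just that shape — 1 connected region. The outline is a single polygon with 4 vertices. Extrusion per mm of travel: 0.4 × 0.15 / (π × 0.875²) = 0.024945. Accumulating E over each segment gives final E = 1.3969.

G0 X2.50 Y2.50 Z22.80
G1 X9.50 Y2.50 E0.1746
G1 X9.50 Y23.50 E0.6985
G1 X2.50 Y23.50 E0.8731
G1 X2.50 Y2.50 E1.3969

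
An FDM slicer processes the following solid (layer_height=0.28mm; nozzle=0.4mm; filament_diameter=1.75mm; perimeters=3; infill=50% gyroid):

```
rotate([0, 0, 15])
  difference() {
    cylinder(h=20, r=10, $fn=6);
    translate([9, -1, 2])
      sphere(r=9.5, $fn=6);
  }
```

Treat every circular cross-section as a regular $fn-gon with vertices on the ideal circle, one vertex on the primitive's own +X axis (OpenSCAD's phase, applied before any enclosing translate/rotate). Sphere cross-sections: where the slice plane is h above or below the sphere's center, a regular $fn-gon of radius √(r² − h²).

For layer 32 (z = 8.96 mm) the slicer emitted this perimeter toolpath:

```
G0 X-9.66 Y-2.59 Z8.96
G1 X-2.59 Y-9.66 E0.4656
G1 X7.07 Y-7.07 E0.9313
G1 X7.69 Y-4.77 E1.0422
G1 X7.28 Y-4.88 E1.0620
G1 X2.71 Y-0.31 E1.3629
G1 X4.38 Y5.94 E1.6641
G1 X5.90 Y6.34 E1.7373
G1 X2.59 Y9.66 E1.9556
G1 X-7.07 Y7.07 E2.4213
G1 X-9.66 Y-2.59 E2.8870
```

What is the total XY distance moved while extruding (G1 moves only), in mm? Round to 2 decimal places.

Sum the Euclidean lengths of each G1 segment: total = 62.00 mm.

62.00 mm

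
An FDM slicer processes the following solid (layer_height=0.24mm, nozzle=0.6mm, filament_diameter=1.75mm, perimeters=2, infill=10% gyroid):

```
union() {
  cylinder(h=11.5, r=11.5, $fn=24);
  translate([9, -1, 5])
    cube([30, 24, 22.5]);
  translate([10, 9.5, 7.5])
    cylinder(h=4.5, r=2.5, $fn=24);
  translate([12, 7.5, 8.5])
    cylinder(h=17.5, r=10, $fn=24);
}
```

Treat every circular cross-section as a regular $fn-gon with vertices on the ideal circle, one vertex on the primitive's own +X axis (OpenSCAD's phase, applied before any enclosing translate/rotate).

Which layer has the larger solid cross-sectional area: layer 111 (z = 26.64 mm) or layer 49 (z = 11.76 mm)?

layer 49 (z = 11.76 mm)

Layer 111 (z = 26.64): the cylinder does not reach this height (z outside [0, 11.5]); the cube at (9, -1) (footprint 30×24) is included at this height (area 720.00 mm²); the cylinder at (10, 9.5) is absent (z outside [7.5, 12]); the cylinder at (12, 7.5) is absent (z outside [8.5, 26]); Merging all regions: only the 30×24 cube at (9, -1) is present, so the union is just that shape — area = 720.00 mm². So its area = 720.00 mm². Layer 49 (z = 11.76): the cylinder is not intersected at this z (z outside [0, 11.5]); the 30×24 cube at (9, -1) contributes its full rectangle (area 720.00 mm²); the r=2.5 cylinder at (10, 9.5) gives a regular 24-gon of circumradius 2.5 (constant along its height) (area = (24/2)·2.500²·sin(360°/24) = 19.41 mm²); the r=10 cylinder at (12, 7.5) gives a regular 24-gon of circumradius 10 (constant along its height) (area = (24/2)·10.000²·sin(360°/24) = 310.58 mm²); Combining (union): the regions partially overlap — summed areas 1049.99 mm² minus the doubly-counted overlap 224.54 mm² gives 825.46 mm² — area = 825.46 mm². So its area = 825.46 mm². Layer 49 is larger (825.46 vs 720.00 mm²).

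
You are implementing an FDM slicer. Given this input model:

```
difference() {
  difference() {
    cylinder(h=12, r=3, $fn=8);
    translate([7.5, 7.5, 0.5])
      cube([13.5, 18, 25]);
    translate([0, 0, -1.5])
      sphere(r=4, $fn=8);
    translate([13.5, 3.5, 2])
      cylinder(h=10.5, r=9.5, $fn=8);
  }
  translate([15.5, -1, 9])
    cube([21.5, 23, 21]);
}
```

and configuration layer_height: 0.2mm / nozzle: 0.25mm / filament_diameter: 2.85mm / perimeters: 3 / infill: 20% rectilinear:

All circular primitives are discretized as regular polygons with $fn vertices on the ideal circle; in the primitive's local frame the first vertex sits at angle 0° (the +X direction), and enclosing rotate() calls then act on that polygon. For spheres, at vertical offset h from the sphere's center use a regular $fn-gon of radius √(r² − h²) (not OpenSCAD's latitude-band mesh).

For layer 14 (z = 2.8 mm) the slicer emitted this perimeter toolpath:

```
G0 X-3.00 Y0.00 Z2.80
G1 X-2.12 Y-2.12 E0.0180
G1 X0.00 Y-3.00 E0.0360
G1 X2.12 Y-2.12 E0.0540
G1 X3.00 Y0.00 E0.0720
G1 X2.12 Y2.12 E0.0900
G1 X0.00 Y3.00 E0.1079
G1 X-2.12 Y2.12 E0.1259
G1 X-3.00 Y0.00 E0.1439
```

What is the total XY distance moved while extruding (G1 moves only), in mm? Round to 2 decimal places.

18.36 mm

Sum the Euclidean lengths of each G1 segment: total = 18.36 mm.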